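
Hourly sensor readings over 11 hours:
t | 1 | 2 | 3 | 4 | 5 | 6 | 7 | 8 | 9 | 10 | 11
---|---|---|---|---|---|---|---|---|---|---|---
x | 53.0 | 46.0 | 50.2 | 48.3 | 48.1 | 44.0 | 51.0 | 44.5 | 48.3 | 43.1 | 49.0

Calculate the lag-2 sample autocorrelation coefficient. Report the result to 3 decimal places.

Mean x̄ = (53.0 + 46.0 + 50.2 + 48.3 + 48.1 + 44.0 + 51.0 + 44.5 + 48.3 + 43.1 + 49.0)/11 = 47.7727
Numerator Σ_{t=1}^{9}(x_t−x̄)(x_{t+2}−x̄) = 41.6031
Denominator Σ(x_t−x̄)² = 95.7218
r_2 = 41.6031 / 95.7218 = 0.435

0.435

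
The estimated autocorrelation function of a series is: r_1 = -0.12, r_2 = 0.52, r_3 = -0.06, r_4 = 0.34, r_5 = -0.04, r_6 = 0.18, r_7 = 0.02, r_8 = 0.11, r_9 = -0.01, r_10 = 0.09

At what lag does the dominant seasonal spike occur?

The largest autocorrelation is r_2 = 0.52, with weaker echoes at lags 4 (0.34) and 6 (0.18); the remaining lags stay at or below 0.11.
The dominant spike at lag 2 indicates a seasonal period of 2.

2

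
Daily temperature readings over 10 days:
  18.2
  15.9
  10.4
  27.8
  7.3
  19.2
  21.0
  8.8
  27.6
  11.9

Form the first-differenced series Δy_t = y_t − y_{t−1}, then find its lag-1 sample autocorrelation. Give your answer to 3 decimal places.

-0.729

First differences Δy: -2.3, -5.5, 17.4, -20.5, 11.9, 1.8, -12.2, 18.8, -15.7
Mean of differences = -0.7000
Numerator Σ(Δy_t−Δȳ)(Δy_{t+1}−Δȳ) = -1201.0600
Denominator Σ(Δy_t−Δȳ)² = 1647.7600
r_1(Δy) = -1201.0600 / 1647.7600 = -0.729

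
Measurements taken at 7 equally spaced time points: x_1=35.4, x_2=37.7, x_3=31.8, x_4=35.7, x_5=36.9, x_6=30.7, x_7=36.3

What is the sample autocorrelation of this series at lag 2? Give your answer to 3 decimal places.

Mean x̄ = (35.4 + 37.7 + 31.8 + 35.7 + 36.9 + 30.7 + 36.3)/7 = 34.9286
Deviations from mean: 0.4714, 2.7714, -3.1286, 0.7714, 1.9714, -4.2286, 1.3714
Σ(x_t−x̄)(x_{t+2}−x̄) = (-1.4749) + (2.1380) + (-6.1678) + (-3.2620) + (2.7037) = -6.0631
Denominator Σ(x_t−x̄)² = 41.9343
r_2 = -6.0631 / 41.9343 = -0.145

-0.145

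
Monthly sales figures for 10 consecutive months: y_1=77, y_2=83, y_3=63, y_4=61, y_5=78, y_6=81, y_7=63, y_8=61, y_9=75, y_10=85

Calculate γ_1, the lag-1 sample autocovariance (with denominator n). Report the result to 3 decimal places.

Mean ȳ = (77 + 83 + 63 + 61 + 78 + 81 + 63 + 61 + 75 + 85)/10 = 72.7000
Σ_{t=1}^{9}(y_t−ȳ)(y_{t+1}−ȳ) = 74.2100
γ_1 = 74.2100 / 10 = 7.421

7.421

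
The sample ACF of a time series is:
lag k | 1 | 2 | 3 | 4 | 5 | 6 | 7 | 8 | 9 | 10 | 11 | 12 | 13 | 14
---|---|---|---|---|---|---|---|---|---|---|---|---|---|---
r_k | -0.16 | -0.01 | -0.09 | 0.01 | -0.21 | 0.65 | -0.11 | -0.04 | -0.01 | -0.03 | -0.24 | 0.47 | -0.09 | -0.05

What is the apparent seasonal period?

6

The largest autocorrelation is r_6 = 0.65, with a weaker echo at lag 12 (0.47); the remaining lags stay at or below 0.01.
The dominant spike at lag 6 indicates a seasonal period of 6.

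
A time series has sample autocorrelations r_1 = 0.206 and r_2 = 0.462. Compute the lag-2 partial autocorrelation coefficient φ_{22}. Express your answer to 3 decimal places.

0.438

φ_{22} = (r_2 − r_1²) / (1 − r_1²)
r_1² = (0.206)² = 0.042436
Numerator = 0.462 − 0.0424 = 0.4196; denominator = 1 − 0.0424 = 0.9576
φ_{22} = 0.4196 / 0.9576 = 0.438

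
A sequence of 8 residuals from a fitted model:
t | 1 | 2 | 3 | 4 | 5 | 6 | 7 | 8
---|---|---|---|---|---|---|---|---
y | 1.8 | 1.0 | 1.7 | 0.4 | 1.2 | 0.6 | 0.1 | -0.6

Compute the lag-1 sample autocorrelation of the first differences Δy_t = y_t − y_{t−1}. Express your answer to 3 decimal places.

-0.740

First differences Δy: -0.8, 0.7, -1.3, 0.8, -0.6, -0.5, -0.7
Mean of differences = -0.3429
Numerator Σ(Δy_t−Δȳ)(Δy_{t+1}−Δȳ) = -2.7661
Denominator Σ(Δy_t−Δȳ)² = 3.7371
r_1(Δy) = -2.7661 / 3.7371 = -0.740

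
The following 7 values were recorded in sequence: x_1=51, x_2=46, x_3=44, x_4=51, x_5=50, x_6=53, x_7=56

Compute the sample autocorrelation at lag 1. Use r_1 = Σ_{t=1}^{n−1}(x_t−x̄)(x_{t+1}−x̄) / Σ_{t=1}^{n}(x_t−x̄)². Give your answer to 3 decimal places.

0.332

Mean x̄ = (51 + 46 + 44 + 51 + 50 + 53 + 56)/7 = 50.1429
Deviations from mean: 0.8571, -4.1429, -6.1429, 0.8571, -0.1429, 2.8571, 5.8571
Σ(x_t−x̄)(x_{t+1}−x̄) = (-3.5510) + (25.4490) + (-5.2653) + (-0.1224) + (-0.4082) + (16.7347) = 32.8367
Denominator Σ(x_t−x̄)² = 98.8571
r_1 = 32.8367 / 98.8571 = 0.332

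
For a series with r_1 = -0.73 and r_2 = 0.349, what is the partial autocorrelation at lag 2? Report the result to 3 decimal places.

φ_{22} = (r_2 − r_1²) / (1 − r_1²)
r_1² = (-0.73)² = 0.5329
Numerator = 0.349 − 0.5329 = -0.1839; denominator = 1 − 0.5329 = 0.4671
φ_{22} = -0.1839 / 0.4671 = -0.394

-0.394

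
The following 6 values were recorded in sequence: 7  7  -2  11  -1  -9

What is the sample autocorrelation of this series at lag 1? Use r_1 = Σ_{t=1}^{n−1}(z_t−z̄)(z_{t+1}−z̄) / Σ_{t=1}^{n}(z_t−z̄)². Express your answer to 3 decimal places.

Mean z̄ = (7 + 7 − 2 + 11 − 1 − 9)/6 = 2.1667
Deviations from mean: 4.8333, 4.8333, -4.1667, 8.8333, -3.1667, -11.1667
Numerator Σ_{t=1}^{5}(z_t−z̄)(z_{t+1}−z̄) = -26.1944
Denominator Σ(z_t−z̄)² = 276.8333
r_1 = -26.1944 / 276.8333 = -0.095

-0.095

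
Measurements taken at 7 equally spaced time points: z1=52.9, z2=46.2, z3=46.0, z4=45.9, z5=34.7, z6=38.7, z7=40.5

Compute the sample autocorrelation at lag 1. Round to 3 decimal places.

Mean z̄ = (52.9 + 46.2 + 46.0 + 45.9 + 34.7 + 38.7 + 40.5)/7 = 43.5571
Σ(z_t−z̄)(z_{t+1}−z̄) = (24.6918) + (6.4561) + (5.7233) + (-20.7510) + (43.0204) + (14.8490) = 73.9896
Denominator Σ(z_t−z̄)² = 217.1171
r_1 = 73.9896 / 217.1171 = 0.341

0.341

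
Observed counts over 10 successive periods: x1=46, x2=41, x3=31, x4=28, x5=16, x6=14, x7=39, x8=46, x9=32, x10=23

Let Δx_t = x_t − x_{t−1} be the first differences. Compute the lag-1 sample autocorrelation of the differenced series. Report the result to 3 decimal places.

0.224

First differences Δx: -5, -10, -3, -12, -2, 25, 7, -14, -9
Mean of differences = -2.5556
Numerator Σ(Δx_t−Δx̄)(Δx_{t+1}−Δx̄) = 263.4691
Denominator Σ(Δx_t−Δx̄)² = 1174.2222
r_1(Δx) = 263.4691 / 1174.2222 = 0.224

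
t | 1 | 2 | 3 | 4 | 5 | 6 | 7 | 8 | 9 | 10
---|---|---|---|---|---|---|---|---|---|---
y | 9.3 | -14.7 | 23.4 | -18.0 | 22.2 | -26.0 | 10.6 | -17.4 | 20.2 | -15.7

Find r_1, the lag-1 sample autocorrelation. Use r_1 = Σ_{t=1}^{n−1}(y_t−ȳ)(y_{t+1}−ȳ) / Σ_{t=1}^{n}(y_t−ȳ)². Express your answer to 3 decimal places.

-0.882

Mean ȳ = (9.3 − 14.7 + 23.4 − 18.0 + 22.2 − 26.0 + 10.6 − 17.4 + 20.2 − 15.7)/10 = -0.6100
Numerator Σ_{t=1}^{9}(y_t−ȳ)(y_{t+1}−ȳ) = -3007.5391
Denominator Σ(y_t−ȳ)² = 3408.9090
r_1 = -3007.5391 / 3408.9090 = -0.882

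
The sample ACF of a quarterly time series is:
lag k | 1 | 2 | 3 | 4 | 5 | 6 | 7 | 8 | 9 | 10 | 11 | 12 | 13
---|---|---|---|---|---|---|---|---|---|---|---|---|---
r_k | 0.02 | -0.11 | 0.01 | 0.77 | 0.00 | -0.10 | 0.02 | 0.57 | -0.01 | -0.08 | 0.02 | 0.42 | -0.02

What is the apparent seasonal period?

The largest autocorrelation is r_4 = 0.77, with weaker echoes at lags 8 (0.57) and 12 (0.42); the remaining lags stay at or below 0.02.
The dominant spike at lag 4 indicates a seasonal period of 4.

4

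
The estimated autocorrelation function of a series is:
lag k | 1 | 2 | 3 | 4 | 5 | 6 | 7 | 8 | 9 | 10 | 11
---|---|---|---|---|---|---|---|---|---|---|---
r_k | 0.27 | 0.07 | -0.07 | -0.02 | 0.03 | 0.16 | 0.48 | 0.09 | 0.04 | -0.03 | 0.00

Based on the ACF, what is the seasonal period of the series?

7

The largest autocorrelation is r_7 = 0.48; the remaining lags stay at or below 0.27. The elevated value at lag 1 (0.27), dropping to 0.07 at lag 2, reflects decaying short-term dependence rather than seasonality.
The dominant spike at lag 7 indicates a seasonal period of 7.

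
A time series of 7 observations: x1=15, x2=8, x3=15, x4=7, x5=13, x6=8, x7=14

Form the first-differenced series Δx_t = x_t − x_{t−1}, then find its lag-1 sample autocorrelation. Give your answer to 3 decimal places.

-0.823

First differences Δx: -7, 7, -8, 6, -5, 6
Mean of differences = -0.1667
Numerator Σ(Δx_t−Δx̄)(Δx_{t+1}−Δx̄) = -213.0278
Denominator Σ(Δx_t−Δx̄)² = 258.8333
r_1(Δx) = -213.0278 / 258.8333 = -0.823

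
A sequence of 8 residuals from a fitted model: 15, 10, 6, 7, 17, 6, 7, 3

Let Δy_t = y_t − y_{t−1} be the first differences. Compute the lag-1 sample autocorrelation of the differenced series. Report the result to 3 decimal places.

First differences Δy: -5, -4, 1, 10, -11, 1, -4
Mean of differences = -1.7143
Numerator Σ(Δy_t−Δȳ)(Δy_{t+1}−Δȳ) = -107.0816
Denominator Σ(Δy_t−Δȳ)² = 259.4286
r_1(Δy) = -107.0816 / 259.4286 = -0.413

-0.413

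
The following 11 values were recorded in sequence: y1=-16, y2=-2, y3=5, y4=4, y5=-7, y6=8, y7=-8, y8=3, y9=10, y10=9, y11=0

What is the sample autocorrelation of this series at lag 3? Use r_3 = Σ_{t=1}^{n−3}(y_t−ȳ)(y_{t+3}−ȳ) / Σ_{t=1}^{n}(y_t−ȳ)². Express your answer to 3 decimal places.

-0.084

Mean ȳ = (-16 − 2 + 5 + 4 − 7 + 8 − 8 + 3 + 10 + 9 + 0)/11 = 0.5455
Numerator Σ_{t=1}^{8}(y_t−ȳ)(y_{t+3}−ȳ) = -55.8926
Denominator Σ(y_t−ȳ)² = 664.7273
r_3 = -55.8926 / 664.7273 = -0.084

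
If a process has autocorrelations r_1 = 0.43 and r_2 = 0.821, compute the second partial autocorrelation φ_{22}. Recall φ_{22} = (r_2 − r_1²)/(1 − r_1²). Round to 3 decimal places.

0.780

φ_{22} = (r_2 − r_1²) / (1 − r_1²)
r_1² = (0.43)² = 0.1849
Numerator = 0.821 − 0.1849 = 0.6361; denominator = 1 − 0.1849 = 0.8151
φ_{22} = 0.6361 / 0.8151 = 0.780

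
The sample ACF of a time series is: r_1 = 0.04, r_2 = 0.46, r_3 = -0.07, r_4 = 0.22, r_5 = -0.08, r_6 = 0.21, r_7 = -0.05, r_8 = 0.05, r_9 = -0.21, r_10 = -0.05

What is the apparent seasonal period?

The largest autocorrelation is r_2 = 0.46, with weaker echoes at lags 4 (0.22) and 6 (0.21); the remaining lags stay at or below 0.05.
The dominant spike at lag 2 indicates a seasonal period of 2.

2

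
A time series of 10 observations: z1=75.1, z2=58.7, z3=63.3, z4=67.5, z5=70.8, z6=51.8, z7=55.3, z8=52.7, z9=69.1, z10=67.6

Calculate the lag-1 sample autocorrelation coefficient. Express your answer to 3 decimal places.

0.049

Mean z̄ = (75.1 + 58.7 + 63.3 + 67.5 + 70.8 + 51.8 + 55.3 + 52.7 + 69.1 + 67.6)/10 = 63.1900
Numerator Σ_{t=1}^{9}(z_t−z̄)(z_{t+1}−z̄) = 29.3259
Denominator Σ(z_t−z̄)² = 594.9090
r_1 = 29.3259 / 594.9090 = 0.049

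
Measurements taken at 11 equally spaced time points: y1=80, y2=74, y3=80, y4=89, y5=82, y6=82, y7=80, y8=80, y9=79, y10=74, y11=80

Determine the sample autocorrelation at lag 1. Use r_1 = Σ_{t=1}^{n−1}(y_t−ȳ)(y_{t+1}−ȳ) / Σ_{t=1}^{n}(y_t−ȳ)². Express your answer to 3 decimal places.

Mean ȳ = (80 + 74 + 80 + 89 + 82 + 82 + 80 + 80 + 79 + 74 + 80)/11 = 80.0000
Numerator Σ_{t=1}^{10}(y_t−ȳ)(y_{t+1}−ȳ) = 28.0000
Denominator Σ(y_t−ȳ)² = 162.0000
r_1 = 28.0000 / 162.0000 = 0.173

0.173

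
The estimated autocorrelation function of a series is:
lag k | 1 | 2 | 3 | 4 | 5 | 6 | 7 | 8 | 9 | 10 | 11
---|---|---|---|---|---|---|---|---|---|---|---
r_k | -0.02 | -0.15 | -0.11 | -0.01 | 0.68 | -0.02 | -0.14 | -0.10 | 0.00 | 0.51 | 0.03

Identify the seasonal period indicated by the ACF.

The largest autocorrelation is r_5 = 0.68, with a weaker echo at lag 10 (0.51); the remaining lags stay at or below 0.03.
The dominant spike at lag 5 indicates a seasonal period of 5.

5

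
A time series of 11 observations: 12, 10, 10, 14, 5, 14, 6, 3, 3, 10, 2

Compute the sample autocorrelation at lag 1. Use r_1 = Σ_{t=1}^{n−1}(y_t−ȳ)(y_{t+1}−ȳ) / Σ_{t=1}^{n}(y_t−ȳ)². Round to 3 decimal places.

Mean ȳ = (12 + 10 + 10 + 14 + 5 + 14 + 6 + 3 + 3 + 10 + 2)/11 = 8.0909
Numerator Σ_{t=1}^{10}(y_t−ȳ)(y_{t+1}−ȳ) = -11.2810
Denominator Σ(y_t−ȳ)² = 198.9091
r_1 = -11.2810 / 198.9091 = -0.057

-0.057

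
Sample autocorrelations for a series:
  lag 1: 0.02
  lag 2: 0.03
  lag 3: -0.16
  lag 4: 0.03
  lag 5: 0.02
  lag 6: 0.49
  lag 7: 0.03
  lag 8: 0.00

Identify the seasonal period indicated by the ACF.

6

The largest autocorrelation is r_6 = 0.49; the remaining lags stay at or below 0.03.
The dominant spike at lag 6 indicates a seasonal period of 6.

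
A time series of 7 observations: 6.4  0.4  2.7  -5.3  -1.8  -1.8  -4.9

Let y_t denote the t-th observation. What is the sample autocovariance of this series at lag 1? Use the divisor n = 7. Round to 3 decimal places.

Mean ȳ = (6.4 + 0.4 + 2.7 − 5.3 − 1.8 − 1.8 − 4.9)/7 = -0.6143
Σ_{t=1}^{6}(y_t−ȳ)(y_{t+1}−ȳ) = 6.9898
γ_1 = 6.9898 / 7 = 0.999

0.999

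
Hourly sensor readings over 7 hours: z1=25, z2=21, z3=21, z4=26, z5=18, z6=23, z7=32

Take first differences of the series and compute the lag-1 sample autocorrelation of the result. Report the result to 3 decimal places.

-0.191

First differences Δz: -4, 0, 5, -8, 5, 9
Mean of differences = 1.1667
Numerator Σ(Δz_t−Δz̄)(Δz_{t+1}−Δz̄) = -38.6944
Denominator Σ(Δz_t−Δz̄)² = 202.8333
r_1(Δz) = -38.6944 / 202.8333 = -0.191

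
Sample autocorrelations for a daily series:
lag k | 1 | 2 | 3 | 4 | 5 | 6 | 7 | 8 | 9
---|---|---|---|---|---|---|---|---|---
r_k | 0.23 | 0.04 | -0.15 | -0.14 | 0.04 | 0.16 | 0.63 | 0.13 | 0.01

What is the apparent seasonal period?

The largest autocorrelation is r_7 = 0.63; the remaining lags stay at or below 0.23. The elevated value at lag 1 (0.23), dropping to 0.04 at lag 2, reflects decaying short-term dependence rather than seasonality.
The dominant spike at lag 7 indicates a seasonal period of 7.

7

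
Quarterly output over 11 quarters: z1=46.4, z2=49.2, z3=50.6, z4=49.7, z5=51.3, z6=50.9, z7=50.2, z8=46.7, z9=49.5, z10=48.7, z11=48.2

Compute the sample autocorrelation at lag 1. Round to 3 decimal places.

0.156

Mean z̄ = (46.4 + 49.2 + 50.6 + 49.7 + 51.3 + 50.9 + 50.2 + 46.7 + 49.5 + 48.7 + 48.2)/11 = 49.2182
Numerator Σ_{t=1}^{10}(z_t−z̄)(z_{t+1}−z̄) = 4.0469
Denominator Σ(z_t−z̄)² = 25.9364
r_1 = 4.0469 / 25.9364 = 0.156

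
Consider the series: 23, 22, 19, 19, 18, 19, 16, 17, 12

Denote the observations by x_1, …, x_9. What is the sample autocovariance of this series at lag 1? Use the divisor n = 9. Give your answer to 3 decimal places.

3.284

Mean x̄ = (23 + 22 + 19 + 19 + 18 + 19 + 16 + 17 + 12)/9 = 18.3333
Σ_{t=1}^{8}(x_t−x̄)(x_{t+1}−x̄) = 29.5556
γ_1 = 29.5556 / 9 = 3.284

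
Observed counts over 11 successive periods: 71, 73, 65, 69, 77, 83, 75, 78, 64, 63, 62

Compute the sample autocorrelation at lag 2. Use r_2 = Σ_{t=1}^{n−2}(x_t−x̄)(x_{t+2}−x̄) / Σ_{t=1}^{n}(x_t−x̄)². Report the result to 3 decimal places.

Mean x̄ = (71 + 73 + 65 + 69 + 77 + 83 + 75 + 78 + 64 + 63 + 62)/11 = 70.9091
Numerator Σ_{t=1}^{9}(x_t−x̄)(x_{t+2}−x̄) = 24.2562
Denominator Σ(x_t−x̄)² = 482.9091
r_2 = 24.2562 / 482.9091 = 0.050

0.050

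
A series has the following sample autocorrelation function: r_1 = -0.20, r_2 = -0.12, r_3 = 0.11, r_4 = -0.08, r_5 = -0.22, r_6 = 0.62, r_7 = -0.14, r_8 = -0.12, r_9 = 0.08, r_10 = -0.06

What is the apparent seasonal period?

6

The largest autocorrelation is r_6 = 0.62; the remaining lags stay at or below 0.11.
The dominant spike at lag 6 indicates a seasonal period of 6.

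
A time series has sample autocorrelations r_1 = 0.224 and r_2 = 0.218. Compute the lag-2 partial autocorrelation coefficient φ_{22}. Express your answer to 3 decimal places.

φ_{22} = (r_2 − r_1²) / (1 − r_1²)
r_1² = (0.224)² = 0.050176
Numerator = 0.218 − 0.0502 = 0.1678; denominator = 1 − 0.0502 = 0.9498
φ_{22} = 0.1678 / 0.9498 = 0.177

0.177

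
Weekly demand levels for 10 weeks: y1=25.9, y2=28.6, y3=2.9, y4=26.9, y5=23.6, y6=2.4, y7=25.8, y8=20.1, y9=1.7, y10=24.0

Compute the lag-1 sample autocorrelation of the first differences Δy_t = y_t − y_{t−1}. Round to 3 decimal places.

-0.524

First differences Δy: 2.7, -25.7, 24.0, -3.3, -21.2, 23.4, -5.7, -18.4, 22.3
Mean of differences = -0.2111
Numerator Σ(Δy_t−Δȳ)(Δy_{t+1}−Δȳ) = -1636.0535
Denominator Σ(Δy_t−Δȳ)² = 3119.6089
r_1(Δy) = -1636.0535 / 3119.6089 = -0.524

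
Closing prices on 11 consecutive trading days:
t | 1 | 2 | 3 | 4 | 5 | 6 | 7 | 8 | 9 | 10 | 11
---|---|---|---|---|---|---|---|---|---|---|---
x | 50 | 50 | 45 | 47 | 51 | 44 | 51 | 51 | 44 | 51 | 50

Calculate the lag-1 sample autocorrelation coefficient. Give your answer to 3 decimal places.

-0.420

Mean x̄ = (50 + 50 + 45 + 47 + 51 + 44 + 51 + 51 + 44 + 51 + 50)/11 = 48.5455
Numerator Σ_{t=1}^{10}(x_t−x̄)(x_{t+1}−x̄) = -36.3884
Denominator Σ(x_t−x̄)² = 86.7273
r_1 = -36.3884 / 86.7273 = -0.420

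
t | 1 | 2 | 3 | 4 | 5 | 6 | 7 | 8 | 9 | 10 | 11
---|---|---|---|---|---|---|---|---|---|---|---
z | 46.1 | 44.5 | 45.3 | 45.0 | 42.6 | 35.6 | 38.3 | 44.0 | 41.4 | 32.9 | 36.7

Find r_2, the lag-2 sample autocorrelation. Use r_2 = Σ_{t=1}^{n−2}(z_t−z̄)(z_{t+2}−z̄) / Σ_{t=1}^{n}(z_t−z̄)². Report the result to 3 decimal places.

-0.132

Mean z̄ = (46.1 + 44.5 + 45.3 + 45.0 + 42.6 + 35.6 + 38.3 + 44.0 + 41.4 + 32.9 + 36.7)/11 = 41.1273
Numerator Σ_{t=1}^{9}(z_t−z̄)(z_{t+2}−z̄) = -27.1042
Denominator Σ(z_t−z̄)² = 204.8418
r_2 = -27.1042 / 204.8418 = -0.132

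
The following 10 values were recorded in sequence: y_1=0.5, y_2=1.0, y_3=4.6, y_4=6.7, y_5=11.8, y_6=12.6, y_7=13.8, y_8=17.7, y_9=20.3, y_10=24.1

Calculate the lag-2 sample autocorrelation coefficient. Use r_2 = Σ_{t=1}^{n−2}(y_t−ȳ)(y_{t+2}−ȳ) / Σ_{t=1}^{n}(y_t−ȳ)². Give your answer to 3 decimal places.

Mean ȳ = (0.5 + 1.0 + 4.6 + 6.7 + 11.8 + 12.6 + 13.8 + 17.7 + 20.3 + 24.1)/10 = 11.3100
Numerator Σ_{t=1}^{8}(y_t−ȳ)(y_{t+2}−ȳ) = 224.4058
Denominator Σ(y_t−ȳ)² = 582.7690
r_2 = 224.4058 / 582.7690 = 0.385

0.385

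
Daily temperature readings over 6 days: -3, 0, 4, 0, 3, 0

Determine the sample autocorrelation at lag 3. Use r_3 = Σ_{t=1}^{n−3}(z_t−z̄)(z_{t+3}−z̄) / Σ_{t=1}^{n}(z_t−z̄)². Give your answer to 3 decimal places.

Mean z̄ = (-3 + 0 + 4 + 0 + 3 + 0)/6 = 0.6667
Σ(z_t−z̄)(z_{t+3}−z̄) = (2.4444) + (-1.5556) + (-2.2222) = -1.3333
Denominator Σ(z_t−z̄)² = 31.3333
r_3 = -1.3333 / 31.3333 = -0.043

-0.043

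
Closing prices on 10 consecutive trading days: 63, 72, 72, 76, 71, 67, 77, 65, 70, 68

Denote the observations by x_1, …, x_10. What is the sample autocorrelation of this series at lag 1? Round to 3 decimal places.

Mean x̄ = (63 + 72 + 72 + 76 + 71 + 67 + 77 + 65 + 70 + 68)/10 = 70.1000
Numerator Σ_{t=1}^{9}(x_t−x̄)(x_{t+1}−x̄) = -52.0100
Denominator Σ(x_t−x̄)² = 180.9000
r_1 = -52.0100 / 180.9000 = -0.288

-0.288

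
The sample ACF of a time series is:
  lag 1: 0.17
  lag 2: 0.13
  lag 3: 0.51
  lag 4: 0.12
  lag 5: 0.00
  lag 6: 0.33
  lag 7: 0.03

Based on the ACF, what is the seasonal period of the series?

The largest autocorrelation is r_3 = 0.51, with a weaker echo at lag 6 (0.33); the remaining lags stay at or below 0.17.
The dominant spike at lag 3 indicates a seasonal period of 3.

3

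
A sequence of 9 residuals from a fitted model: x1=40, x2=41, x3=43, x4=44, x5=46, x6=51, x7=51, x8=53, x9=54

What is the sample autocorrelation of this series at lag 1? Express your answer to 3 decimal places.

0.697

Mean x̄ = (40 + 41 + 43 + 44 + 46 + 51 + 51 + 53 + 54)/9 = 47.0000
Numerator Σ_{t=1}^{8}(x_t−x̄)(x_{t+1}−x̄) = 159.0000
Denominator Σ(x_t−x̄)² = 228.0000
r_1 = 159.0000 / 228.0000 = 0.697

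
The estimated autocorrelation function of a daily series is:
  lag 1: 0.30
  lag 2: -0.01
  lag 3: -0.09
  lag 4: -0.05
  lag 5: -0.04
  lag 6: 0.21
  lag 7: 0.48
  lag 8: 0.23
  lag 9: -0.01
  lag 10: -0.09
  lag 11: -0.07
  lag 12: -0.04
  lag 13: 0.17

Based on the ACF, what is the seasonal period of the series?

7

The largest autocorrelation is r_7 = 0.48; the remaining lags stay at or below 0.30.
The dominant spike at lag 7 indicates a seasonal period of 7.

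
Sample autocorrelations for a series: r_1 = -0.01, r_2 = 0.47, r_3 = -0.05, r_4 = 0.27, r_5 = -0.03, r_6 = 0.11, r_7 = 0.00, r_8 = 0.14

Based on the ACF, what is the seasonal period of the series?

2

The largest autocorrelation is r_2 = 0.47, with a weaker echo at lag 4 (0.27); the remaining lags stay at or below 0.14.
The dominant spike at lag 2 indicates a seasonal period of 2.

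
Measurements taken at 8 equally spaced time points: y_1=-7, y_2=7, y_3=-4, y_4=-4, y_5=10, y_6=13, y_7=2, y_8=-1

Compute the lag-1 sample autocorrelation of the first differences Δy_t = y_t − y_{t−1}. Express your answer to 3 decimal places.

-0.168

First differences Δy: 14, -11, 0, 14, 3, -11, -3
Mean of differences = 0.8571
Numerator Σ(Δy_t−Δȳ)(Δy_{t+1}−Δȳ) = -108.4490
Denominator Σ(Δy_t−Δȳ)² = 646.8571
r_1(Δy) = -108.4490 / 646.8571 = -0.168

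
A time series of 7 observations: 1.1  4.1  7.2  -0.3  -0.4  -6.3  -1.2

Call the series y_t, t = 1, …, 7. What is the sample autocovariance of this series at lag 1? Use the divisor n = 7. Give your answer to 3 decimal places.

5.590

Mean ȳ = (1.1 + 4.1 + 7.2 − 0.3 − 0.4 − 6.3 − 1.2)/7 = 0.6000
Σ_{t=1}^{6}(y_t−ȳ)(y_{t+1}−ȳ) = 39.1300
γ_1 = 39.1300 / 7 = 5.590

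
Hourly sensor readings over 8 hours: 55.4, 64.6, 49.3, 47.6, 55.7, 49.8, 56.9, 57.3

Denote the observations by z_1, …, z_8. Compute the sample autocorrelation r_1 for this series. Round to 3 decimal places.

Mean z̄ = (55.4 + 64.6 + 49.3 + 47.6 + 55.7 + 49.8 + 56.9 + 57.3)/8 = 54.5750
Numerator Σ_{t=1}^{7}(z_t−z̄)(z_{t+1}−z̄) = -25.8031
Denominator Σ(z_t−z̄)² = 214.5550
r_1 = -25.8031 / 214.5550 = -0.120

-0.120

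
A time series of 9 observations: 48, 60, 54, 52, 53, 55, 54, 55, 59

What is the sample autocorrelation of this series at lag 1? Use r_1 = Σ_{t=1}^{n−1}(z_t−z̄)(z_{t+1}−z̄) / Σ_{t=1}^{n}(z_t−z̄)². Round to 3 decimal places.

Mean z̄ = (48 + 60 + 54 + 52 + 53 + 55 + 54 + 55 + 59)/9 = 54.4444
Numerator Σ_{t=1}^{8}(z_t−z̄)(z_{t+1}−z̄) = -32.4198
Denominator Σ(z_t−z̄)² = 102.2222
r_1 = -32.4198 / 102.2222 = -0.317

-0.317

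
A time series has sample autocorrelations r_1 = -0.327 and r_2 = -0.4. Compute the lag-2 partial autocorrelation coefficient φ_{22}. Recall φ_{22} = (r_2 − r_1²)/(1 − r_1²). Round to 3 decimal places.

-0.568

φ_{22} = (r_2 − r_1²) / (1 − r_1²)
r_1² = (-0.327)² = 0.106929
Numerator = -0.4 − 0.1069 = -0.5069; denominator = 1 − 0.1069 = 0.8931
φ_{22} = -0.5069 / 0.8931 = -0.568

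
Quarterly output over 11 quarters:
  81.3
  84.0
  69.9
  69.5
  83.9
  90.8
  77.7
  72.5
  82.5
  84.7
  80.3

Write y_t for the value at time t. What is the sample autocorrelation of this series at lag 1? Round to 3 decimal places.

Mean ȳ = (81.3 + 84.0 + 69.9 + 69.5 + 83.9 + 90.8 + 77.7 + 72.5 + 82.5 + 84.7 + 80.3)/11 = 79.7364
Numerator Σ_{t=1}^{10}(y_t−ȳ)(y_{t+1}−ȳ) = 57.5841
Denominator Σ(y_t−ȳ)² = 451.0055
r_1 = 57.5841 / 451.0055 = 0.128

0.128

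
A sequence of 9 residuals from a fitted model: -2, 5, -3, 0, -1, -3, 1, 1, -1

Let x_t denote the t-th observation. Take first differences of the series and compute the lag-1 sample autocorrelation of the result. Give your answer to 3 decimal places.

-0.603

First differences Δx: 7, -8, 3, -1, -2, 4, 0, -2
Mean of differences = 0.1250
Numerator Σ(Δx_t−Δx̄)(Δx_{t+1}−Δx̄) = -88.5156
Denominator Σ(Δx_t−Δx̄)² = 146.8750
r_1(Δx) = -88.5156 / 146.8750 = -0.603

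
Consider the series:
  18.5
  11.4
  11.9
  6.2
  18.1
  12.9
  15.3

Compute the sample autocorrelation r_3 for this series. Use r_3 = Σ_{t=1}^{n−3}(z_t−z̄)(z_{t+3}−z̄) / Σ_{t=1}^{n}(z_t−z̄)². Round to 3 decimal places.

Mean z̄ = (18.5 + 11.4 + 11.9 + 6.2 + 18.1 + 12.9 + 15.3)/7 = 13.4714
Σ(z_t−z̄)(z_{t+3}−z̄) = (-36.5649) + (-9.5878) + (0.8980) + (-13.2963) = -58.5510
Denominator Σ(z_t−z̄)² = 110.0143
r_3 = -58.5510 / 110.0143 = -0.532

-0.532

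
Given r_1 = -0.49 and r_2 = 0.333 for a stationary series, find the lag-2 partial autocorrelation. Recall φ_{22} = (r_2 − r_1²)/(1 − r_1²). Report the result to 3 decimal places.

φ_{22} = (r_2 − r_1²) / (1 − r_1²)
r_1² = (-0.49)² = 0.2401
Numerator = 0.333 − 0.2401 = 0.0929; denominator = 1 − 0.2401 = 0.7599
φ_{22} = 0.0929 / 0.7599 = 0.122

0.122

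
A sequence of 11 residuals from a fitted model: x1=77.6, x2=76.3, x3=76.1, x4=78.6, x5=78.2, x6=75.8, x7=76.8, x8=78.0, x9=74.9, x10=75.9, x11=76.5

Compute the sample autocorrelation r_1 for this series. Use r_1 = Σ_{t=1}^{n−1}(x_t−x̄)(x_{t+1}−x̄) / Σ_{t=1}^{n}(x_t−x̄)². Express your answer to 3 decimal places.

-0.037

Mean x̄ = (77.6 + 76.3 + 76.1 + 78.6 + 78.2 + 75.8 + 76.8 + 78.0 + 74.9 + 75.9 + 76.5)/11 = 76.7909
Numerator Σ_{t=1}^{10}(x_t−x̄)(x_{t+1}−x̄) = -0.4955
Denominator Σ(x_t−x̄)² = 13.5291
r_1 = -0.4955 / 13.5291 = -0.037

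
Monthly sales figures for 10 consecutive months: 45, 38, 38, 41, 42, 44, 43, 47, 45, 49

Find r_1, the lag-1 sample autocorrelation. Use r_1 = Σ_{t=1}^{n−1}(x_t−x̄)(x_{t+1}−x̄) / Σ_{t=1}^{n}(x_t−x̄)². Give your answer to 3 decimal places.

Mean x̄ = (45 + 38 + 38 + 41 + 42 + 44 + 43 + 47 + 45 + 49)/10 = 43.2000
Numerator Σ_{t=1}^{9}(x_t−x̄)(x_{t+1}−x̄) = 47.1600
Denominator Σ(x_t−x̄)² = 115.6000
r_1 = 47.1600 / 115.6000 = 0.408

0.408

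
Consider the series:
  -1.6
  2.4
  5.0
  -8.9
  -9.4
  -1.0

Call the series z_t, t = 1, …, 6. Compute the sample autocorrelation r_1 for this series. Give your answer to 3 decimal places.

Mean z̄ = (-1.6 + 2.4 + 5.0 − 8.9 − 9.4 − 1.0)/6 = -2.2500
Deviations from mean: 0.6500, 4.6500, 7.2500, -6.6500, -7.1500, 1.2500
Numerator Σ_{t=1}^{5}(z_t−z̄)(z_{t+1}−z̄) = 27.1325
Denominator Σ(z_t−z̄)² = 171.5150
r_1 = 27.1325 / 171.5150 = 0.158

0.158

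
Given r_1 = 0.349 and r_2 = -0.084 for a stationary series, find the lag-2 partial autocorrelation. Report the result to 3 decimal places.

-0.234

φ_{22} = (r_2 − r_1²) / (1 − r_1²)
r_1² = (0.349)² = 0.121801
Numerator = -0.084 − 0.1218 = -0.2058; denominator = 1 − 0.1218 = 0.8782
φ_{22} = -0.2058 / 0.8782 = -0.234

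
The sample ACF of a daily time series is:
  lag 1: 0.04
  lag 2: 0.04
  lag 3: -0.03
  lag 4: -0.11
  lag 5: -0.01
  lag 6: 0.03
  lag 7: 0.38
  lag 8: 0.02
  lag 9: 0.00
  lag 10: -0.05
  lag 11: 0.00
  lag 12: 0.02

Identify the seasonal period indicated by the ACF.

The largest autocorrelation is r_7 = 0.38; the remaining lags stay at or below 0.04.
The dominant spike at lag 7 indicates a seasonal period of 7.

7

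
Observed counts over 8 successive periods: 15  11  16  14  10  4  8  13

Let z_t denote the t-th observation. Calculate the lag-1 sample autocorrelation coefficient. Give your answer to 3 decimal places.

0.313

Mean z̄ = (15 + 11 + 16 + 14 + 10 + 4 + 8 + 13)/8 = 11.3750
Numerator Σ_{t=1}^{7}(z_t−z̄)(z_{t+1}−z̄) = 34.9844
Denominator Σ(z_t−z̄)² = 111.8750
r_1 = 34.9844 / 111.8750 = 0.313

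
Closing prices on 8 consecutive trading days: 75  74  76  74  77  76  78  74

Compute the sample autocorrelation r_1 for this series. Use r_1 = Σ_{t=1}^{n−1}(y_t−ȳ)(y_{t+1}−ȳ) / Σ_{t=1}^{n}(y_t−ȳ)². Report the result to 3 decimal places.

-0.297

Mean ȳ = (75 + 74 + 76 + 74 + 77 + 76 + 78 + 74)/8 = 75.5000
Σ(y_t−ȳ)(y_{t+1}−ȳ) = (0.7500) + (-0.7500) + (-0.7500) + (-2.2500) + (0.7500) + (1.2500) + (-3.7500) = -4.7500
Denominator Σ(y_t−ȳ)² = 16.0000
r_1 = -4.7500 / 16.0000 = -0.297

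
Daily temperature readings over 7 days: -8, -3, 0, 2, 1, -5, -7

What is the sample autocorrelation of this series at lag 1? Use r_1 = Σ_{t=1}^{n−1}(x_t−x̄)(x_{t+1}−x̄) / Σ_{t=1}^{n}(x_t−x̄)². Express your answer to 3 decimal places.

Mean x̄ = (-8 − 3 + 0 + 2 + 1 − 5 − 7)/7 = -2.8571
Deviations from mean: -5.1429, -0.1429, 2.8571, 4.8571, 3.8571, -2.1429, -4.1429
Σ(x_t−x̄)(x_{t+1}−x̄) = (0.7347) + (-0.4082) + (13.8776) + (18.7347) + (-8.2653) + (8.8776) = 33.5510
Denominator Σ(x_t−x̄)² = 94.8571
r_1 = 33.5510 / 94.8571 = 0.354

0.354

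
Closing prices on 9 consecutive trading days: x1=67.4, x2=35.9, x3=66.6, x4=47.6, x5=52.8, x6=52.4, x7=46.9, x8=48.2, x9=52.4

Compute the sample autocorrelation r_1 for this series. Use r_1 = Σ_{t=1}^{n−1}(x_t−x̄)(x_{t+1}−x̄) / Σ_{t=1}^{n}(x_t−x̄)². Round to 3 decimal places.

-0.690

Mean x̄ = (67.4 + 35.9 + 66.6 + 47.6 + 52.8 + 52.4 + 46.9 + 48.2 + 52.4)/9 = 52.2444
Numerator Σ_{t=1}^{8}(x_t−x̄)(x_{t+1}−x̄) = -531.3553
Denominator Σ(x_t−x̄)² = 769.7622
r_1 = -531.3553 / 769.7622 = -0.690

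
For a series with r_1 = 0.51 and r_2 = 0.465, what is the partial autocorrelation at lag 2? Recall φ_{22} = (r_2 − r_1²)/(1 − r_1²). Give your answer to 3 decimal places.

φ_{22} = (r_2 − r_1²) / (1 − r_1²)
r_1² = (0.51)² = 0.2601
Numerator = 0.465 − 0.2601 = 0.2049; denominator = 1 − 0.2601 = 0.7399
φ_{22} = 0.2049 / 0.7399 = 0.277

0.277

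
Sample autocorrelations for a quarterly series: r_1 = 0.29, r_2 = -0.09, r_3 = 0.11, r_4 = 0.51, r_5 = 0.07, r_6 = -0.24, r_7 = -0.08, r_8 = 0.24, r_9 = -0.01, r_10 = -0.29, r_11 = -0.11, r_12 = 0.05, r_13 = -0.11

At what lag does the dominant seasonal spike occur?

4

The largest autocorrelation is r_4 = 0.51; the remaining lags stay at or below 0.29.
The dominant spike at lag 4 indicates a seasonal period of 4.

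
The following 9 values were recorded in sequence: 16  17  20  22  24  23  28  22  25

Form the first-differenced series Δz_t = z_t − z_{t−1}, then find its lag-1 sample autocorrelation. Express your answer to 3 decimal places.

-0.620

First differences Δz: 1, 3, 2, 2, -1, 5, -6, 3
Mean of differences = 1.1250
Numerator Σ(Δz_t−Δz̄)(Δz_{t+1}−Δz̄) = -48.8906
Denominator Σ(Δz_t−Δz̄)² = 78.8750
r_1(Δz) = -48.8906 / 78.8750 = -0.620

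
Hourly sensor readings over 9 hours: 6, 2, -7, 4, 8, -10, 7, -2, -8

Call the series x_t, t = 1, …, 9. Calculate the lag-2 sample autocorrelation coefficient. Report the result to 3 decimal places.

-0.285

Mean x̄ = (6 + 2 − 7 + 4 + 8 − 10 + 7 − 2 − 8)/9 = 0.0000
Σ(x_t−x̄)(x_{t+2}−x̄) = (-42.0000) + (8.0000) + (-56.0000) + (-40.0000) + (56.0000) + (20.0000) + (-56.0000) = -110.0000
Denominator Σ(x_t−x̄)² = 386.0000
r_2 = -110.0000 / 386.0000 = -0.285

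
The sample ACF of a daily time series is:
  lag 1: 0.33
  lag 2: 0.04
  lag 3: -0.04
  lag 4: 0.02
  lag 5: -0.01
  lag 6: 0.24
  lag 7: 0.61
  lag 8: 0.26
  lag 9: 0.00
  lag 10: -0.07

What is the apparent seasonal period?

The largest autocorrelation is r_7 = 0.61; the remaining lags stay at or below 0.33. The elevated value at lag 1 (0.33), dropping to 0.04 at lag 2, reflects decaying short-term dependence rather than seasonality.
The dominant spike at lag 7 indicates a seasonal period of 7.

7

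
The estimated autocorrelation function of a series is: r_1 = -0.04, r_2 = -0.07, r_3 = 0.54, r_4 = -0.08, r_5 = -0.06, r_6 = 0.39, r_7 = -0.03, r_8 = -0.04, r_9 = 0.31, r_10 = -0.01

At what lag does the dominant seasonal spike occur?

The largest autocorrelation is r_3 = 0.54, with weaker echoes at lags 6 (0.39) and 9 (0.31); the remaining lags stay at or below -0.01.
The dominant spike at lag 3 indicates a seasonal period of 3.

3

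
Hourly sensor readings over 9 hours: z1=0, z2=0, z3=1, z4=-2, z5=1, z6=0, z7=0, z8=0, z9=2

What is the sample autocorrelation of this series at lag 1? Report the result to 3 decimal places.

Mean z̄ = (0 + 0 + 1 − 2 + 1 + 0 + 0 + 0 + 2)/9 = 0.2222
Numerator Σ_{t=1}^{8}(z_t−z̄)(z_{t+1}−z̄) = -4.0494
Denominator Σ(z_t−z̄)² = 9.5556
r_1 = -4.0494 / 9.5556 = -0.424

-0.424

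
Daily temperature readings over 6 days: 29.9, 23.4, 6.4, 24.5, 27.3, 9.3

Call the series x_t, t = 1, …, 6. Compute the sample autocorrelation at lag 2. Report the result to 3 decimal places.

-0.551

Mean x̄ = (29.9 + 23.4 + 6.4 + 24.5 + 27.3 + 9.3)/6 = 20.1333
Numerator Σ_{t=1}^{4}(x_t−x̄)(x_{t+2}−x̄) = -265.5922
Denominator Σ(x_t−x̄)² = 482.4533
r_2 = -265.5922 / 482.4533 = -0.551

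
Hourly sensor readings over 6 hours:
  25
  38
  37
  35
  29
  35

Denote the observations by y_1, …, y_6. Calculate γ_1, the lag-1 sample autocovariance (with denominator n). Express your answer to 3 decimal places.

Mean ȳ = (25 + 38 + 37 + 35 + 29 + 35)/6 = 33.1667
Σ_{t=1}^{5}(y_t−ȳ)(y_{t+1}−ȳ) = -29.1944
γ_1 = -29.1944 / 6 = -4.866

-4.866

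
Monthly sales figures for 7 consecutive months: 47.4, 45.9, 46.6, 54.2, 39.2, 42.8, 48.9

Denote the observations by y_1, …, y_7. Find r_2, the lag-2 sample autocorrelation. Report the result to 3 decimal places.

Mean ȳ = (47.4 + 45.9 + 46.6 + 54.2 + 39.2 + 42.8 + 48.9)/7 = 46.4286
Numerator Σ_{t=1}^{5}(y_t−ȳ)(y_{t+2}−ȳ) = -51.2445
Denominator Σ(y_t−ȳ)² = 133.1743
r_2 = -51.2445 / 133.1743 = -0.385

-0.385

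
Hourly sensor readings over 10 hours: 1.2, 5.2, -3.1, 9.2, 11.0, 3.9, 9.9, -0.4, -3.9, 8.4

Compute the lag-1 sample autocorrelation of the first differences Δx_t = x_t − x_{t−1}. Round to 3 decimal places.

First differences Δx: 4.0, -8.3, 12.3, 1.8, -7.1, 6.0, -10.3, -3.5, 12.3
Mean of differences = 0.8000
Numerator Σ(Δx_t−Δx̄)(Δx_{t+1}−Δx̄) = -230.6900
Denominator Σ(Δx_t−Δx̄)² = 589.7000
r_1(Δx) = -230.6900 / 589.7000 = -0.391

-0.391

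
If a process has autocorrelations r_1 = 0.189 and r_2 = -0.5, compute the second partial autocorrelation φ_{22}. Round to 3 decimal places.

-0.556

φ_{22} = (r_2 − r_1²) / (1 − r_1²)
r_1² = (0.189)² = 0.035721
Numerator = -0.5 − 0.0357 = -0.5357; denominator = 1 − 0.0357 = 0.9643
φ_{22} = -0.5357 / 0.9643 = -0.556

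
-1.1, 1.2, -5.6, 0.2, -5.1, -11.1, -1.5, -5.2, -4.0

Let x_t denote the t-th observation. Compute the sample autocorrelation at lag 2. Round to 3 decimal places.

-0.037

Mean x̄ = (-1.1 + 1.2 − 5.6 + 0.2 − 5.1 − 11.1 − 1.5 − 5.2 − 4.0)/9 = -3.5778
Numerator Σ_{t=1}^{7}(x_t−x̄)(x_{t+2}−x̄) = -4.1377
Denominator Σ(x_t−x̄)² = 113.3556
r_2 = -4.1377 / 113.3556 = -0.037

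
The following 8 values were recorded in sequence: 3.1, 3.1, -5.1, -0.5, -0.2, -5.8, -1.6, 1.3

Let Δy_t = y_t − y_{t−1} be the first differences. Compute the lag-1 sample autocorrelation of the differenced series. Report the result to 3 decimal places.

-0.348

First differences Δy: 0.0, -8.2, 4.6, 0.3, -5.6, 4.2, 2.9
Mean of differences = -0.2571
Numerator Σ(Δy_t−Δȳ)(Δy_{t+1}−Δȳ) = -50.6347
Denominator Σ(Δy_t−Δȳ)² = 145.4371
r_1(Δy) = -50.6347 / 145.4371 = -0.348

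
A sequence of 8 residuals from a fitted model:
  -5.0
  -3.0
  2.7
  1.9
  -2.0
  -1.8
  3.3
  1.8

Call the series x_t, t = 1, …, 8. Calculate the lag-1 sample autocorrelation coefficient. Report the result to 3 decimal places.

Mean x̄ = (-5.0 − 3.0 + 2.7 + 1.9 − 2.0 − 1.8 + 3.3 + 1.8)/8 = -0.2625
Numerator Σ_{t=1}^{7}(x_t−x̄)(x_{t+1}−x̄) = 12.0498
Denominator Σ(x_t−x̄)² = 65.7188
r_1 = 12.0498 / 65.7188 = 0.183

0.183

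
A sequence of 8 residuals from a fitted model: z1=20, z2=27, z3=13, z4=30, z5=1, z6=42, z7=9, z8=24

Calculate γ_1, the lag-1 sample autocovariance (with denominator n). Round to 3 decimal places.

Mean z̄ = (20 + 27 + 13 + 30 + 1 + 42 + 9 + 24)/8 = 20.7500
Deviations: -0.7500, 6.2500, -7.7500, 9.2500, -19.7500, 21.2500, -11.7500, 3.2500
Σ_{t=1}^{7}(z_t−z̄)(z_{t+1}−z̄) = -1015.0625
γ_1 = -1015.0625 / 8 = -126.883

-126.883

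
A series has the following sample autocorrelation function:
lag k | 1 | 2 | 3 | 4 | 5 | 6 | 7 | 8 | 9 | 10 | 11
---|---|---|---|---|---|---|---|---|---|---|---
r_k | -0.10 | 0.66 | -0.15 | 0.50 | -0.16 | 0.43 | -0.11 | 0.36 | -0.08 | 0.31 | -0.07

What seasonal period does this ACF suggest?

2

The largest autocorrelation is r_2 = 0.66, with weaker echoes at lags 4 (0.50), 6 (0.43), 8 (0.36) and 10 (0.31); the remaining lags stay at or below -0.07.
The dominant spike at lag 2 indicates a seasonal period of 2.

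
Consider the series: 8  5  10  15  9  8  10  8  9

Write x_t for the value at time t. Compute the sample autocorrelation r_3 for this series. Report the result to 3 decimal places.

Mean x̄ = (8 + 5 + 10 + 15 + 9 + 8 + 10 + 8 + 9)/9 = 9.1111
Σ(x_t−x̄)(x_{t+3}−x̄) = (-6.5432) + (0.4568) + (-0.9877) + (5.2346) + (0.1235) + (0.1235) = -1.5926
Denominator Σ(x_t−x̄)² = 56.8889
r_3 = -1.5926 / 56.8889 = -0.028

-0.028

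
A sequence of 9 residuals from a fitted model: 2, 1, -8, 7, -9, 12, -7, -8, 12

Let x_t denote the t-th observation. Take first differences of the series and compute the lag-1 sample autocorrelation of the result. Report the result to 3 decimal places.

First differences Δx: -1, -9, 15, -16, 21, -19, -1, 20
Mean of differences = 1.2500
Numerator Σ(Δx_t−Δx̄)(Δx_{t+1}−Δx̄) = -1092.3125
Denominator Σ(Δx_t−Δx̄)² = 1753.5000
r_1(Δx) = -1092.3125 / 1753.5000 = -0.623

-0.623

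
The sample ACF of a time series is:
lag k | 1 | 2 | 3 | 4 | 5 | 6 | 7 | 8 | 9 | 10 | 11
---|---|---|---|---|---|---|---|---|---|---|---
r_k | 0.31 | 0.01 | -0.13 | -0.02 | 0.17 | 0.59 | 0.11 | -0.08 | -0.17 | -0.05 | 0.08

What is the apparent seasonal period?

The largest autocorrelation is r_6 = 0.59; the remaining lags stay at or below 0.31. The elevated value at lag 1 (0.31), dropping to 0.01 at lag 2, reflects decaying short-term dependence rather than seasonality.
The dominant spike at lag 6 indicates a seasonal period of 6.

6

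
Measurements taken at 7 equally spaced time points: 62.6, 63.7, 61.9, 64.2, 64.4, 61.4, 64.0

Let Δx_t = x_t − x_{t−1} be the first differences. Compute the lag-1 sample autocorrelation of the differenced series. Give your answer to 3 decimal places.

First differences Δx: 1.1, -1.8, 2.3, 0.2, -3.0, 2.6
Mean of differences = 0.2333
Numerator Σ(Δx_t−Δx̄)(Δx_{t+1}−Δx̄) = -13.5778
Denominator Σ(Δx_t−Δx̄)² = 25.2133
r_1(Δx) = -13.5778 / 25.2133 = -0.539

-0.539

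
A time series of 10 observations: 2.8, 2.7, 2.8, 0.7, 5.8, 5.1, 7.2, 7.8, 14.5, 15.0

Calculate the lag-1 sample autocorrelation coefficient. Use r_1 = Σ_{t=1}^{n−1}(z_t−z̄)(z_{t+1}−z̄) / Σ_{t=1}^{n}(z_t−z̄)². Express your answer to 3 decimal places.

0.613

Mean z̄ = (2.8 + 2.7 + 2.8 + 0.7 + 5.8 + 5.1 + 7.2 + 7.8 + 14.5 + 15.0)/10 = 6.4400
Numerator Σ_{t=1}^{9}(z_t−z̄)(z_{t+1}−z̄) = 132.6224
Denominator Σ(z_t−z̄)² = 216.3040
r_1 = 132.6224 / 216.3040 = 0.613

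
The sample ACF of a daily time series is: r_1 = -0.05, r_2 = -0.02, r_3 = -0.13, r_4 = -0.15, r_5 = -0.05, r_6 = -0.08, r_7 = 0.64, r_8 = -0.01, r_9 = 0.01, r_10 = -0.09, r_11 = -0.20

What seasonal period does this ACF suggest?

7

The largest autocorrelation is r_7 = 0.64; the remaining lags stay at or below 0.01.
The dominant spike at lag 7 indicates a seasonal period of 7.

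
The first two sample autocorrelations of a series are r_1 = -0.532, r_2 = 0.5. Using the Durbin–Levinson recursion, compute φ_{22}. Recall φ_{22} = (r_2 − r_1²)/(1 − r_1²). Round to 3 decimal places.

0.303

φ_{22} = (r_2 − r_1²) / (1 − r_1²)
r_1² = (-0.532)² = 0.283024
Numerator = 0.5 − 0.2830 = 0.2170; denominator = 1 − 0.2830 = 0.7170
φ_{22} = 0.2170 / 0.7170 = 0.303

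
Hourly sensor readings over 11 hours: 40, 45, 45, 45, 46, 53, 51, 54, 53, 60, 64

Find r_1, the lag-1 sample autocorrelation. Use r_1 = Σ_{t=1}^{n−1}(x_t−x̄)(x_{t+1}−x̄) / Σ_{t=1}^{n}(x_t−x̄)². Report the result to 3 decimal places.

0.570

Mean x̄ = (40 + 45 + 45 + 45 + 46 + 53 + 51 + 54 + 53 + 60 + 64)/11 = 50.5455
Numerator Σ_{t=1}^{10}(x_t−x̄)(x_{t+1}−x̄) = 295.6116
Denominator Σ(x_t−x̄)² = 518.7273
r_1 = 295.6116 / 518.7273 = 0.570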